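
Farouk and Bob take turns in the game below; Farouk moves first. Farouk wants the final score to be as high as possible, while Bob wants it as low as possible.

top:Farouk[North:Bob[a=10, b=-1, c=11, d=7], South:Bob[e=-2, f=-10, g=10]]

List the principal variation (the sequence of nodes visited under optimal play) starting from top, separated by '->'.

North (Bob): min(10, -1, 11, 7) = -1
South (Bob): min(-2, -10, 10) = -10
top (Farouk): max(-1, -10) = -1
At top, Farouk picks North (highest: -1).
At North, Bob picks b (lowest: -1).
Terminal value -1.

top -> North -> b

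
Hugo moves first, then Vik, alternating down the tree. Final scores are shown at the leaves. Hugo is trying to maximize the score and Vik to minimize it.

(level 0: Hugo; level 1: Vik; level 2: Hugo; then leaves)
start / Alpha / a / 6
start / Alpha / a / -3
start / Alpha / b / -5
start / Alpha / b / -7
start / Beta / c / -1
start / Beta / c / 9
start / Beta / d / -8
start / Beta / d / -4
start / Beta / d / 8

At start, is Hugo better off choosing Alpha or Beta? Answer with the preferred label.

Beta

a (Hugo): max(6, -3) = 6
b (Hugo): max(-5, -7) = -5
Alpha (Vik): min(6, -5) = -5
c (Hugo): max(-1, 9) = 9
d (Hugo): max(-8, -4, 8) = 8
Beta (Vik): min(9, 8) = 8
Hugo prefers the higher value; Alpha=-5, Beta=8. Beta is better since 8 > -5.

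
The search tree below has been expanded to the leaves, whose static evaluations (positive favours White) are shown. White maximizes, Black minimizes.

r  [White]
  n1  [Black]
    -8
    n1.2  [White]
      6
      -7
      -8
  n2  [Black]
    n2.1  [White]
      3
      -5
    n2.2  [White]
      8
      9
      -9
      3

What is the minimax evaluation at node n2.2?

n2.2 (White): max(8, 9, -9, 3) = 9

9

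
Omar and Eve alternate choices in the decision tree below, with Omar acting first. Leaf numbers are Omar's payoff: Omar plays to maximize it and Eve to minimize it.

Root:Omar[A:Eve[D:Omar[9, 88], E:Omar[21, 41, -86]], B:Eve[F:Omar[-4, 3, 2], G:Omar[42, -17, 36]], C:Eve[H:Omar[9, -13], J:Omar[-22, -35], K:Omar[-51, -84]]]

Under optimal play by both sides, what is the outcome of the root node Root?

D (Omar): max(9, 88) = 88
E (Omar): max(21, 41, -86) = 41
A (Eve): min(88, 41) = 41
F (Omar): max(-4, 3, 2) = 3
G (Omar): max(42, -17, 36) = 42
B (Eve): min(3, 42) = 3
H (Omar): max(9, -13) = 9
J (Omar): max(-22, -35) = -22
K (Omar): max(-51, -84) = -51
C (Eve): min(9, -22, -51) = -51
Root (Omar): max(41, 3, -51) = 41

41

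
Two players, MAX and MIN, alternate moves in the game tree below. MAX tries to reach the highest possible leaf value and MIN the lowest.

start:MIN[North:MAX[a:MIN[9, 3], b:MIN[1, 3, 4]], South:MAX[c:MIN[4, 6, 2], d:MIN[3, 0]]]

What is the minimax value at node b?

b (MIN): min(1, 3, 4) = 1

1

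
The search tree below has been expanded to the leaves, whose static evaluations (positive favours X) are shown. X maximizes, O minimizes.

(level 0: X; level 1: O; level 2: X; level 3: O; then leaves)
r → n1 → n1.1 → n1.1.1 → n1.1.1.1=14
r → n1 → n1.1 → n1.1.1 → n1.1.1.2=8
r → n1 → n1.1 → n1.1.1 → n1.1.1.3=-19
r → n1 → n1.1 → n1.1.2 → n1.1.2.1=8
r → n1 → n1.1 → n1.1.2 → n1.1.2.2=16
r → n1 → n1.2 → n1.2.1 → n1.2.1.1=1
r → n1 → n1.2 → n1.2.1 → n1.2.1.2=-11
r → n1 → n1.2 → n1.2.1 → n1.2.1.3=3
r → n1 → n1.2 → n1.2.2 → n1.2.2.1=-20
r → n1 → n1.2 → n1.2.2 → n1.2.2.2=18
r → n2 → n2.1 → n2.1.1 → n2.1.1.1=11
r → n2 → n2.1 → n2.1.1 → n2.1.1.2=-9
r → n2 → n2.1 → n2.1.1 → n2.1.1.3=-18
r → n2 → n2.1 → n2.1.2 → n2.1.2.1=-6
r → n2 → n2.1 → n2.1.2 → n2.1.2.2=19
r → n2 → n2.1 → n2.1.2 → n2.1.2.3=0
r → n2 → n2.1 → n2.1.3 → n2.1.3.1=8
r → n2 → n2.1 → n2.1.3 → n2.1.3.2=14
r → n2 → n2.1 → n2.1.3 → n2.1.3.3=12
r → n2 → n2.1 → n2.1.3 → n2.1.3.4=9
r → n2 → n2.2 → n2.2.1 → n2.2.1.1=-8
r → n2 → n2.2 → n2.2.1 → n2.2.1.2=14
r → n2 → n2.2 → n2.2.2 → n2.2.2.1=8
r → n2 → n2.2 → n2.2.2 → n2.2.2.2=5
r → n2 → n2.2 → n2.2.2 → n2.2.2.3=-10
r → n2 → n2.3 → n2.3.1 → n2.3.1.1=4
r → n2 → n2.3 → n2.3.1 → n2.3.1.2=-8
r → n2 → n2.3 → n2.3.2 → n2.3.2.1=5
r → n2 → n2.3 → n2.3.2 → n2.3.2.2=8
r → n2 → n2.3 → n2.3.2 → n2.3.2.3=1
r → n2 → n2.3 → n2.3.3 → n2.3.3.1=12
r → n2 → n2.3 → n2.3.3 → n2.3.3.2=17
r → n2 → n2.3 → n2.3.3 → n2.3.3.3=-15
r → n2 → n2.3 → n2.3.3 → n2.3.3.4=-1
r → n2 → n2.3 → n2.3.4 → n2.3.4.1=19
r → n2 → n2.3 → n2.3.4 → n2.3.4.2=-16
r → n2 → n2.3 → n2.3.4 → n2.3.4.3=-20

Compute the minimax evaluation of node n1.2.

n1.2.1 (O): min(1, -11, 3) = -11
n1.2.2 (O): min(-20, 18) = -20
n1.2 (X): max(-11, -20) = -11

-11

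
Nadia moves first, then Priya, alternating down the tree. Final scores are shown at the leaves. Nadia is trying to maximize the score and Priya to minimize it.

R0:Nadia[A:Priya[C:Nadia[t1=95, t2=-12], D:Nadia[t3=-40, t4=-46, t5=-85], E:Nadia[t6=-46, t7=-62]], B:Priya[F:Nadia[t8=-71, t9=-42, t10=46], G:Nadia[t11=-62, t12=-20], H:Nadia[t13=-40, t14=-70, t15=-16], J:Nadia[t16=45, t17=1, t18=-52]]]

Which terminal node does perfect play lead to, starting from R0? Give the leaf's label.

C (Nadia): max(95, -12) = 95
D (Nadia): max(-40, -46, -85) = -40
E (Nadia): max(-46, -62) = -46
A (Priya): min(95, -40, -46) = -46
F (Nadia): max(-71, -42, 46) = 46
G (Nadia): max(-62, -20) = -20
H (Nadia): max(-40, -70, -16) = -16
J (Nadia): max(45, 1, -52) = 45
B (Priya): min(46, -20, -16, 45) = -20
R0 (Nadia): max(-46, -20) = -20
At R0, Nadia picks B (highest: -20).
At B, Priya picks G (lowest: -20).
At G, Nadia picks t12 (highest: -20).
Terminal value -20.

t12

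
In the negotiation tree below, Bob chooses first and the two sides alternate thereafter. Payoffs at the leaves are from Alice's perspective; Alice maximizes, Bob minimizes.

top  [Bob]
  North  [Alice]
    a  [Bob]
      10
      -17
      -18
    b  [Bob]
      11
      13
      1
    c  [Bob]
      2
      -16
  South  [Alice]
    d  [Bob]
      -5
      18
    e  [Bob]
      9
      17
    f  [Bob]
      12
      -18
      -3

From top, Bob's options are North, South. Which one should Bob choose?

North

a (Bob): min(10, -17, -18) = -18
b (Bob): min(11, 13, 1) = 1
c (Bob): min(2, -16) = -16
North (Alice): max(-18, 1, -16) = 1
d (Bob): min(-5, 18) = -5
e (Bob): min(9, 17) = 9
f (Bob): min(12, -18, -3) = -18
South (Alice): max(-5, 9, -18) = 9
top (Bob): min(1, 9) = 1
Bob at top wants the lowest of {North=1, South=9}, so chooses North.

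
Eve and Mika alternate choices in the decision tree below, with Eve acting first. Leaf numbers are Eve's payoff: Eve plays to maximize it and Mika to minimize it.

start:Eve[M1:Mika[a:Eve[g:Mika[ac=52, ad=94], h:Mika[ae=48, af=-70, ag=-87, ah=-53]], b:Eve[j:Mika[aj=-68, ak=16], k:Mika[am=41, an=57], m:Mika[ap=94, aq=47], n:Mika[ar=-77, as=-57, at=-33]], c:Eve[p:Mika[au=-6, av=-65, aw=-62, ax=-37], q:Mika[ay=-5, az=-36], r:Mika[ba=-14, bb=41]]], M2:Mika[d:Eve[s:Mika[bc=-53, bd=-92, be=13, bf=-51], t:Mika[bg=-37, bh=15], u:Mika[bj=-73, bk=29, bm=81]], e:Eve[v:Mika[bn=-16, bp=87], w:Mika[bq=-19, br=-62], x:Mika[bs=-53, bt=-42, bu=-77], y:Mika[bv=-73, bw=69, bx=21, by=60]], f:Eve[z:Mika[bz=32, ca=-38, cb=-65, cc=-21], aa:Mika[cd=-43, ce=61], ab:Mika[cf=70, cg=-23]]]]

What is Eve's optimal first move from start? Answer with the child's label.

M1

g (Mika): min(52, 94) = 52
h (Mika): min(48, -70, -87, -53) = -87
a (Eve): max(52, -87) = 52
j (Mika): min(-68, 16) = -68
k (Mika): min(41, 57) = 41
m (Mika): min(94, 47) = 47
n (Mika): min(-77, -57, -33) = -77
b (Eve): max(-68, 41, 47, -77) = 47
p (Mika): min(-6, -65, -62, -37) = -65
q (Mika): min(-5, -36) = -36
r (Mika): min(-14, 41) = -14
c (Eve): max(-65, -36, -14) = -14
M1 (Mika): min(52, 47, -14) = -14
s (Mika): min(-53, -92, 13, -51) = -92
t (Mika): min(-37, 15) = -37
u (Mika): min(-73, 29, 81) = -73
d (Eve): max(-92, -37, -73) = -37
v (Mika): min(-16, 87) = -16
w (Mika): min(-19, -62) = -62
x (Mika): min(-53, -42, -77) = -77
y (Mika): min(-73, 69, 21, 60) = -73
e (Eve): max(-16, -62, -77, -73) = -16
z (Mika): min(32, -38, -65, -21) = -65
aa (Mika): min(-43, 61) = -43
ab (Mika): min(70, -23) = -23
f (Eve): max(-65, -43, -23) = -23
M2 (Mika): min(-37, -16, -23) = -37
start (Eve): max(-14, -37) = -14
Eve at start wants the highest of {M1=-14, M2=-37}, so chooses M1.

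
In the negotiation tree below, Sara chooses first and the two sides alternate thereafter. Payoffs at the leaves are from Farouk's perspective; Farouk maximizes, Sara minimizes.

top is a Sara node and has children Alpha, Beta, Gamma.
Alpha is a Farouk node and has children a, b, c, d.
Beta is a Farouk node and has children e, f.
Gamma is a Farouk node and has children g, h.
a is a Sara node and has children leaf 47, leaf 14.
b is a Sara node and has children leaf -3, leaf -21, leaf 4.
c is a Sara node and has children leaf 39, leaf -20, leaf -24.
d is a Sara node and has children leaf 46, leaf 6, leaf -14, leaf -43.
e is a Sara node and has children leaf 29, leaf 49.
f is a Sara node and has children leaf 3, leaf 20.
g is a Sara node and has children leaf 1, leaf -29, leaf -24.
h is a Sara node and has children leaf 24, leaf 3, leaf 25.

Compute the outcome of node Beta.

e (Sara): min(29, 49) = 29
f (Sara): min(3, 20) = 3
Beta (Farouk): max(29, 3) = 29

29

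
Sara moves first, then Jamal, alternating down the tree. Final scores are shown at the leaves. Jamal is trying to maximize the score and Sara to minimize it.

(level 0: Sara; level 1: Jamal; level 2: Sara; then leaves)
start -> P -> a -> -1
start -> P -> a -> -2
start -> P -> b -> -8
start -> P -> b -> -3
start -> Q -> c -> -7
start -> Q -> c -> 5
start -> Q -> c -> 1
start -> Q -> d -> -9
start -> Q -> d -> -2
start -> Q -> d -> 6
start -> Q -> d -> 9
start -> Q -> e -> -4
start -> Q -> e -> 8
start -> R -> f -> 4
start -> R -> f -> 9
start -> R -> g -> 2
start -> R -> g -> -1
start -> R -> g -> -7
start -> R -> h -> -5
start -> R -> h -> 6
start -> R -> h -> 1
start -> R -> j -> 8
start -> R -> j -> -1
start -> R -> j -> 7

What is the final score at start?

a (Sara): min(-1, -2) = -2
b (Sara): min(-8, -3) = -8
P (Jamal): max(-2, -8) = -2
c (Sara): min(-7, 5, 1) = -7
d (Sara): min(-9, -2, 6, 9) = -9
e (Sara): min(-4, 8) = -4
Q (Jamal): max(-7, -9, -4) = -4
f (Sara): min(4, 9) = 4
g (Sara): min(2, -1, -7) = -7
h (Sara): min(-5, 6, 1) = -5
j (Sara): min(8, -1, 7) = -1
R (Jamal): max(4, -7, -5, -1) = 4
start (Sara): min(-2, -4, 4) = -4

-4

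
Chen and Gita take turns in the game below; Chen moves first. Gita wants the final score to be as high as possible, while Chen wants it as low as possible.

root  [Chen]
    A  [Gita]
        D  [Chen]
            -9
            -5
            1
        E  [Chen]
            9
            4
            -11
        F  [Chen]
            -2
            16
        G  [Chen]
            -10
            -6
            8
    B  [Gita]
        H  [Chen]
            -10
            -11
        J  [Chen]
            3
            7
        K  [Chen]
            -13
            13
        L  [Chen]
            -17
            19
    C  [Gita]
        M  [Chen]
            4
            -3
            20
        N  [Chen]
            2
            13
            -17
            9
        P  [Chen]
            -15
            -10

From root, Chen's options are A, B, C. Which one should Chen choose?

C

D (Chen): min(-9, -5, 1) = -9
E (Chen): min(9, 4, -11) = -11
F (Chen): min(-2, 16) = -2
G (Chen): min(-10, -6, 8) = -10
A (Gita): max(-9, -11, -2, -10) = -2
H (Chen): min(-10, -11) = -11
J (Chen): min(3, 7) = 3
K (Chen): min(-13, 13) = -13
L (Chen): min(-17, 19) = -17
B (Gita): max(-11, 3, -13, -17) = 3
M (Chen): min(4, -3, 20) = -3
N (Chen): min(2, 13, -17, 9) = -17
P (Chen): min(-15, -10) = -15
C (Gita): max(-3, -17, -15) = -3
root (Chen): min(-2, 3, -3) = -3
Chen at root wants the lowest of {A=-2, B=3, C=-3}, so chooses C.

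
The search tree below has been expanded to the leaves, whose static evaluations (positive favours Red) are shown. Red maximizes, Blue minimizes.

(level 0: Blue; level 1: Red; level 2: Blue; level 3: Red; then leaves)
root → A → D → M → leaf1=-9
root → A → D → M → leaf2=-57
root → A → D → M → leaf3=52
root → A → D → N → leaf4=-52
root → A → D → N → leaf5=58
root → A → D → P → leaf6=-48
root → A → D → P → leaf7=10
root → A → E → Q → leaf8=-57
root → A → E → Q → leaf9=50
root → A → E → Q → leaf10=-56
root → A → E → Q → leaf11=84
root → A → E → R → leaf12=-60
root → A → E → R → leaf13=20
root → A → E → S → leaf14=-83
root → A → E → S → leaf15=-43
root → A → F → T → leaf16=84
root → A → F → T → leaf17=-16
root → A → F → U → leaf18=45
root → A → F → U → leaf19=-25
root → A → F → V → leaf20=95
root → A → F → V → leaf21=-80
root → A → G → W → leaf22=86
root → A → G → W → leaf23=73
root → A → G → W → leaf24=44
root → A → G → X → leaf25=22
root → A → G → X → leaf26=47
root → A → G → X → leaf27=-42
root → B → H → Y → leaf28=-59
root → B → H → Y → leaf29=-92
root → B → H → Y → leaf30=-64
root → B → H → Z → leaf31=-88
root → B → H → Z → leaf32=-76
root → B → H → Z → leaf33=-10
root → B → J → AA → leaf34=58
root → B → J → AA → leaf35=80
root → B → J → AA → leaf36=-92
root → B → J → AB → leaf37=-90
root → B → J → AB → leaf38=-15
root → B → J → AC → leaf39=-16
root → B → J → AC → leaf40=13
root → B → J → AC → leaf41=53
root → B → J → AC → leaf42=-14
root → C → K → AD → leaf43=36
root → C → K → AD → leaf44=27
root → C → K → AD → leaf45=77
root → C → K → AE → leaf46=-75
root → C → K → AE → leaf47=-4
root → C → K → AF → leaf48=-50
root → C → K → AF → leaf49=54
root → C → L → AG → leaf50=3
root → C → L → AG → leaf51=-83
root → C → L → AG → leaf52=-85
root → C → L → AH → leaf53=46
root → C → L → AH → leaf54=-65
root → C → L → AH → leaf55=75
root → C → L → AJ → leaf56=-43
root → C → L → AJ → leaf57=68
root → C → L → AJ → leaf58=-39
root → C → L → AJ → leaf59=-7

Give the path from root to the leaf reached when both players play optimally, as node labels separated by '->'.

root -> B -> J -> AB -> leaf38

M (Red): max(-9, -57, 52) = 52
N (Red): max(-52, 58) = 58
P (Red): max(-48, 10) = 10
D (Blue): min(52, 58, 10) = 10
Q (Red): max(-57, 50, -56, 84) = 84
R (Red): max(-60, 20) = 20
S (Red): max(-83, -43) = -43
E (Blue): min(84, 20, -43) = -43
T (Red): max(84, -16) = 84
U (Red): max(45, -25) = 45
V (Red): max(95, -80) = 95
F (Blue): min(84, 45, 95) = 45
W (Red): max(86, 73, 44) = 86
X (Red): max(22, 47, -42) = 47
G (Blue): min(86, 47) = 47
A (Red): max(10, -43, 45, 47) = 47
Y (Red): max(-59, -92, -64) = -59
Z (Red): max(-88, -76, -10) = -10
H (Blue): min(-59, -10) = -59
AA (Red): max(58, 80, -92) = 80
AB (Red): max(-90, -15) = -15
AC (Red): max(-16, 13, 53, -14) = 53
J (Blue): min(80, -15, 53) = -15
B (Red): max(-59, -15) = -15
AD (Red): max(36, 27, 77) = 77
AE (Red): max(-75, -4) = -4
AF (Red): max(-50, 54) = 54
K (Blue): min(77, -4, 54) = -4
AG (Red): max(3, -83, -85) = 3
AH (Red): max(46, -65, 75) = 75
AJ (Red): max(-43, 68, -39, -7) = 68
L (Blue): min(3, 75, 68) = 3
C (Red): max(-4, 3) = 3
root (Blue): min(47, -15, 3) = -15
At root, Blue picks B (lowest: -15).
At B, Red picks J (highest: -15).
At J, Blue picks AB (lowest: -15).
At AB, Red picks leaf38 (highest: -15).
Terminal value -15.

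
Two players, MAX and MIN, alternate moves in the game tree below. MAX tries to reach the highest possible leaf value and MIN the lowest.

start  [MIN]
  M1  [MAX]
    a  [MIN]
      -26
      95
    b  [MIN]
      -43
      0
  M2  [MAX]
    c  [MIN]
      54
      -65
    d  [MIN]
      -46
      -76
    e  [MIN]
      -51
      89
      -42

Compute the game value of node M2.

c (MIN): min(54, -65) = -65
d (MIN): min(-46, -76) = -76
e (MIN): min(-51, 89, -42) = -51
M2 (MAX): max(-65, -76, -51) = -51

-51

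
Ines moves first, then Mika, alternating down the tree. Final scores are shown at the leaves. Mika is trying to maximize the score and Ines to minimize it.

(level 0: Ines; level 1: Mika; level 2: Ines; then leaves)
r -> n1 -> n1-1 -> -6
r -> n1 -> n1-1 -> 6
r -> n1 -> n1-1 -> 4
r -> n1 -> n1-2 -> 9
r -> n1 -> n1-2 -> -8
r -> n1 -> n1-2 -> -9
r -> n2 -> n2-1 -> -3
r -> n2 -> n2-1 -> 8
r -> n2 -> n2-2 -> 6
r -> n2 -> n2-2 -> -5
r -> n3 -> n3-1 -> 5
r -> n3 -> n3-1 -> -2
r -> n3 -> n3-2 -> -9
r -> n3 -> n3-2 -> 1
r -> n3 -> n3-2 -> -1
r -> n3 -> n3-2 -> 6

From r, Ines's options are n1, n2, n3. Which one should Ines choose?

n1-1 (Ines): min(-6, 6, 4) = -6
n1-2 (Ines): min(9, -8, -9) = -9
n1 (Mika): max(-6, -9) = -6
n2-1 (Ines): min(-3, 8) = -3
n2-2 (Ines): min(6, -5) = -5
n2 (Mika): max(-3, -5) = -3
n3-1 (Ines): min(5, -2) = -2
n3-2 (Ines): min(-9, 1, -1, 6) = -9
n3 (Mika): max(-2, -9) = -2
r (Ines): min(-6, -3, -2) = -6
Ines at r wants the lowest of {n1=-6, n2=-3, n3=-2}, so chooses n1.

n1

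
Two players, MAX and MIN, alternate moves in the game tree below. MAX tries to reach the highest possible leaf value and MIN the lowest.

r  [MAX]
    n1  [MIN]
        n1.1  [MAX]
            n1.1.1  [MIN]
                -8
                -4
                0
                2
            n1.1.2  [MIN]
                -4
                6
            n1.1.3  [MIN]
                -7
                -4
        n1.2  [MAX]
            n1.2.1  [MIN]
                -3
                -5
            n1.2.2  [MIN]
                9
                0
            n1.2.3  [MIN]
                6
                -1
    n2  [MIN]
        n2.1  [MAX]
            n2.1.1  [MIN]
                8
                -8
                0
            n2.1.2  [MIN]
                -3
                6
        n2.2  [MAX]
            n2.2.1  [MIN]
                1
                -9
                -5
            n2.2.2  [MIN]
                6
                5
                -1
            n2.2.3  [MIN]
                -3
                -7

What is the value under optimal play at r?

-3

n1.1.1 (MIN): min(-8, -4, 0, 2) = -8
n1.1.2 (MIN): min(-4, 6) = -4
n1.1.3 (MIN): min(-7, -4) = -7
n1.1 (MAX): max(-8, -4, -7) = -4
n1.2.1 (MIN): min(-3, -5) = -5
n1.2.2 (MIN): min(9, 0) = 0
n1.2.3 (MIN): min(6, -1) = -1
n1.2 (MAX): max(-5, 0, -1) = 0
n1 (MIN): min(-4, 0) = -4
n2.1.1 (MIN): min(8, -8, 0) = -8
n2.1.2 (MIN): min(-3, 6) = -3
n2.1 (MAX): max(-8, -3) = -3
n2.2.1 (MIN): min(1, -9, -5) = -9
n2.2.2 (MIN): min(6, 5, -1) = -1
n2.2.3 (MIN): min(-3, -7) = -7
n2.2 (MAX): max(-9, -1, -7) = -1
n2 (MIN): min(-3, -1) = -3
r (MAX): max(-4, -3) = -3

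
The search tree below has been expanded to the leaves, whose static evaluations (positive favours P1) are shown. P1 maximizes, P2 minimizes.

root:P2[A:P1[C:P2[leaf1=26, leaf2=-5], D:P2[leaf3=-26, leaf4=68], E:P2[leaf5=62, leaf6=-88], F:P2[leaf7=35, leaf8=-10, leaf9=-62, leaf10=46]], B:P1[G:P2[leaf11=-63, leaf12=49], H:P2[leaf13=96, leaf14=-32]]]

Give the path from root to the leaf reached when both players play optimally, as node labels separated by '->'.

C (P2): min(26, -5) = -5
D (P2): min(-26, 68) = -26
E (P2): min(62, -88) = -88
F (P2): min(35, -10, -62, 46) = -62
A (P1): max(-5, -26, -88, -62) = -5
G (P2): min(-63, 49) = -63
H (P2): min(96, -32) = -32
B (P1): max(-63, -32) = -32
root (P2): min(-5, -32) = -32
At root, P2 picks B (lowest: -32).
At B, P1 picks H (highest: -32).
At H, P2 picks leaf14 (lowest: -32).
Terminal value -32.

root -> B -> H -> leaf14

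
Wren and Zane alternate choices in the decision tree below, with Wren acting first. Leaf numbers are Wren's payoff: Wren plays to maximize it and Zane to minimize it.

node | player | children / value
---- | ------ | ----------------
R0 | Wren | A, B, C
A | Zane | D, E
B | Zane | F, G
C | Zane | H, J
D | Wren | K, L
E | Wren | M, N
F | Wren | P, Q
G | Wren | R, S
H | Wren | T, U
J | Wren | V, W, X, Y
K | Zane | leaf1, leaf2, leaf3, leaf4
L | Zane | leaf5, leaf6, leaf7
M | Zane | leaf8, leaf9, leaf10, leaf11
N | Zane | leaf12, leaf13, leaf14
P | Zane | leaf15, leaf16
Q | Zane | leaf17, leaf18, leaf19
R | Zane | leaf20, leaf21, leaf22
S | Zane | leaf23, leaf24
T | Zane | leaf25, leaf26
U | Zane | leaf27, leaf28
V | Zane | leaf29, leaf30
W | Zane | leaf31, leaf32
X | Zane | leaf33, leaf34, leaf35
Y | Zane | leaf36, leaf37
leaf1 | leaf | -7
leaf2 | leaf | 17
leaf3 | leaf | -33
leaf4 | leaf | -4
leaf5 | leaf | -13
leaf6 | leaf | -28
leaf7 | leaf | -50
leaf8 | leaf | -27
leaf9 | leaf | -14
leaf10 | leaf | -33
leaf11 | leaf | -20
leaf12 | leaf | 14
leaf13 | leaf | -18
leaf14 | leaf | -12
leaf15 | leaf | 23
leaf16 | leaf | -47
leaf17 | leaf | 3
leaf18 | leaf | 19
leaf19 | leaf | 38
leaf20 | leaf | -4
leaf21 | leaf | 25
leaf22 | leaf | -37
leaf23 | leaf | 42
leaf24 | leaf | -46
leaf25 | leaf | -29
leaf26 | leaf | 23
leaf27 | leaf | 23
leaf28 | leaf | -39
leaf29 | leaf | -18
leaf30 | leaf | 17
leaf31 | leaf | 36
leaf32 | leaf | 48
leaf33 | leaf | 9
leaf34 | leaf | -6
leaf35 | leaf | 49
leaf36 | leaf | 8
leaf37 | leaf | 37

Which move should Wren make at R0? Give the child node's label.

C

K (Zane): min(-7, 17, -33, -4) = -33
L (Zane): min(-13, -28, -50) = -50
D (Wren): max(-33, -50) = -33
M (Zane): min(-27, -14, -33, -20) = -33
N (Zane): min(14, -18, -12) = -18
E (Wren): max(-33, -18) = -18
A (Zane): min(-33, -18) = -33
P (Zane): min(23, -47) = -47
Q (Zane): min(3, 19, 38) = 3
F (Wren): max(-47, 3) = 3
R (Zane): min(-4, 25, -37) = -37
S (Zane): min(42, -46) = -46
G (Wren): max(-37, -46) = -37
B (Zane): min(3, -37) = -37
T (Zane): min(-29, 23) = -29
U (Zane): min(23, -39) = -39
H (Wren): max(-29, -39) = -29
V (Zane): min(-18, 17) = -18
W (Zane): min(36, 48) = 36
X (Zane): min(9, -6, 49) = -6
Y (Zane): min(8, 37) = 8
J (Wren): max(-18, 36, -6, 8) = 36
C (Zane): min(-29, 36) = -29
R0 (Wren): max(-33, -37, -29) = -29
Wren at R0 wants the highest of {A=-33, B=-37, C=-29}, so chooses C.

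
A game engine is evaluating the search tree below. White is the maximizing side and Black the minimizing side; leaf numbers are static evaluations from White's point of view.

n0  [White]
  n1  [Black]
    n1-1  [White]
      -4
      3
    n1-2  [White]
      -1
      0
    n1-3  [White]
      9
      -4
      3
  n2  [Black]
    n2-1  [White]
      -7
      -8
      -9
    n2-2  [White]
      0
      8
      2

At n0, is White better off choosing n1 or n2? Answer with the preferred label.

n1-1 (White): max(-4, 3) = 3
n1-2 (White): max(-1, 0) = 0
n1-3 (White): max(9, -4, 3) = 9
n1 (Black): min(3, 0, 9) = 0
n2-1 (White): max(-7, -8, -9) = -7
n2-2 (White): max(0, 8, 2) = 8
n2 (Black): min(-7, 8) = -7
White prefers the higher value; n1=0, n2=-7. n1 is better since 0 > -7.

n1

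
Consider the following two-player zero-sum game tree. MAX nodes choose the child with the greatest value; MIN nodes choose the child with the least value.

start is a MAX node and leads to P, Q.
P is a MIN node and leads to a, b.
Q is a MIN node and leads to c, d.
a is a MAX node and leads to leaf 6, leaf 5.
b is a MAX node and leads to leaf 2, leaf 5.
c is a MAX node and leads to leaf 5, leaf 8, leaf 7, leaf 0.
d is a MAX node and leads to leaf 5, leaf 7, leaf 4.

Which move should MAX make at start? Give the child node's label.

a (MAX): max(6, 5) = 6
b (MAX): max(2, 5) = 5
P (MIN): min(6, 5) = 5
c (MAX): max(5, 8, 7, 0) = 8
d (MAX): max(5, 7, 4) = 7
Q (MIN): min(8, 7) = 7
start (MAX): max(5, 7) = 7
MAX at start wants the highest of {P=5, Q=7}, so chooses Q.

Q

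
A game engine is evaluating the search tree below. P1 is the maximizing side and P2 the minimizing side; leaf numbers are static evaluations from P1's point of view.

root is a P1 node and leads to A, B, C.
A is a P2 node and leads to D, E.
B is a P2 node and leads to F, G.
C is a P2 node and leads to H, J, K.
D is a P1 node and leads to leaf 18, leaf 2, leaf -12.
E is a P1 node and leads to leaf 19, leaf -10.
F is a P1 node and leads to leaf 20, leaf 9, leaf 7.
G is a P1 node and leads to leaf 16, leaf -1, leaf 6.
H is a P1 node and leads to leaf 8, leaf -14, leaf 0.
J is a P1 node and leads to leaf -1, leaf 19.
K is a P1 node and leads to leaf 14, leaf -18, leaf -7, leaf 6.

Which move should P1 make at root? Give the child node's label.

D (P1): max(18, 2, -12) = 18
E (P1): max(19, -10) = 19
A (P2): min(18, 19) = 18
F (P1): max(20, 9, 7) = 20
G (P1): max(16, -1, 6) = 16
B (P2): min(20, 16) = 16
H (P1): max(8, -14, 0) = 8
J (P1): max(-1, 19) = 19
K (P1): max(14, -18, -7, 6) = 14
C (P2): min(8, 19, 14) = 8
root (P1): max(18, 16, 8) = 18
P1 at root wants the highest of {A=18, B=16, C=8}, so chooses A.

A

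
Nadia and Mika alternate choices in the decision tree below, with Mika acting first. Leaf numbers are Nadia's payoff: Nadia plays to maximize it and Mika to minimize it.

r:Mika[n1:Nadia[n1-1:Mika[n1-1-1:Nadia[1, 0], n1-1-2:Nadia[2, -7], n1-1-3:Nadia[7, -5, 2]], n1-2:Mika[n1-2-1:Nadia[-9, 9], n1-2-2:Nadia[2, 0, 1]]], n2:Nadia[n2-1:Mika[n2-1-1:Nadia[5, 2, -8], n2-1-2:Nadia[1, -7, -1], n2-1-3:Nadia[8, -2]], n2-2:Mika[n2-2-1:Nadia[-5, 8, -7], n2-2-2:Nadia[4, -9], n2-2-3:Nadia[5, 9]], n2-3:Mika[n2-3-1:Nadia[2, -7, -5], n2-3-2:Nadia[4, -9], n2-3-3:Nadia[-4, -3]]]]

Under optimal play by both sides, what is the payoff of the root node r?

2

n1-1-1 (Nadia): max(1, 0) = 1
n1-1-2 (Nadia): max(2, -7) = 2
n1-1-3 (Nadia): max(7, -5, 2) = 7
n1-1 (Mika): min(1, 2, 7) = 1
n1-2-1 (Nadia): max(-9, 9) = 9
n1-2-2 (Nadia): max(2, 0, 1) = 2
n1-2 (Mika): min(9, 2) = 2
n1 (Nadia): max(1, 2) = 2
n2-1-1 (Nadia): max(5, 2, -8) = 5
n2-1-2 (Nadia): max(1, -7, -1) = 1
n2-1-3 (Nadia): max(8, -2) = 8
n2-1 (Mika): min(5, 1, 8) = 1
n2-2-1 (Nadia): max(-5, 8, -7) = 8
n2-2-2 (Nadia): max(4, -9) = 4
n2-2-3 (Nadia): max(5, 9) = 9
n2-2 (Mika): min(8, 4, 9) = 4
n2-3-1 (Nadia): max(2, -7, -5) = 2
n2-3-2 (Nadia): max(4, -9) = 4
n2-3-3 (Nadia): max(-4, -3) = -3
n2-3 (Mika): min(2, 4, -3) = -3
n2 (Nadia): max(1, 4, -3) = 4
r (Mika): min(2, 4) = 2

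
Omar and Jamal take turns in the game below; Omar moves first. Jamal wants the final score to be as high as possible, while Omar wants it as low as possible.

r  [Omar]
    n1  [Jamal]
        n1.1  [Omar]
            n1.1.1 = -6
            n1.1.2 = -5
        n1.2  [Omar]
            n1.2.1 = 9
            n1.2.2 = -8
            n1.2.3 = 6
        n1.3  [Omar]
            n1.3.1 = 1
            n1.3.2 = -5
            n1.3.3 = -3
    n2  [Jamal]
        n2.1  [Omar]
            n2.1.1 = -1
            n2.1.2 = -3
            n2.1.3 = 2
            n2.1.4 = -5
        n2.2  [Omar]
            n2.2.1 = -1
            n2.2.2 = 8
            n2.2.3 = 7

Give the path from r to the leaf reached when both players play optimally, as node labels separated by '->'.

r -> n1 -> n1.3 -> n1.3.2

n1.1 (Omar): min(-6, -5) = -6
n1.2 (Omar): min(9, -8, 6) = -8
n1.3 (Omar): min(1, -5, -3) = -5
n1 (Jamal): max(-6, -8, -5) = -5
n2.1 (Omar): min(-1, -3, 2, -5) = -5
n2.2 (Omar): min(-1, 8, 7) = -1
n2 (Jamal): max(-5, -1) = -1
r (Omar): min(-5, -1) = -5
At r, Omar picks n1 (lowest: -5).
At n1, Jamal picks n1.3 (highest: -5).
At n1.3, Omar picks n1.3.2 (lowest: -5).
Terminal value -5.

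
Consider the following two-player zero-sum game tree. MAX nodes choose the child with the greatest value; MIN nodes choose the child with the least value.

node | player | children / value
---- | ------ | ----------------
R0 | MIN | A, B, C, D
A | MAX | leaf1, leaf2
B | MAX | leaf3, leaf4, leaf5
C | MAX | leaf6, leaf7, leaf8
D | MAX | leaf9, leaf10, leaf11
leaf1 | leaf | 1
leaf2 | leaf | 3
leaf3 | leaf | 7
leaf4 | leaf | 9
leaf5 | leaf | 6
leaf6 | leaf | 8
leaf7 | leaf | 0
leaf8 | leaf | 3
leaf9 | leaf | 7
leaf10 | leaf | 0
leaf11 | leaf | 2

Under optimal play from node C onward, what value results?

8

C (MAX): max(8, 0, 3) = 8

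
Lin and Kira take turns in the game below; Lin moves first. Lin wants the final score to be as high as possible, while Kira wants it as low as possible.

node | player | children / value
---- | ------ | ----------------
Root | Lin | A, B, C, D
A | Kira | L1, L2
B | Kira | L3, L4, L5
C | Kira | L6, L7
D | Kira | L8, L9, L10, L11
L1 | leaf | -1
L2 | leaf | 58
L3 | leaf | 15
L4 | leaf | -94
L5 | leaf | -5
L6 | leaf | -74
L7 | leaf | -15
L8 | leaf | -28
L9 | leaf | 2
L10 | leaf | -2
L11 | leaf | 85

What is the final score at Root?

-1

A (Kira): min(-1, 58) = -1
B (Kira): min(15, -94, -5) = -94
C (Kira): min(-74, -15) = -74
D (Kira): min(-28, 2, -2, 85) = -28
Root (Lin): max(-1, -94, -74, -28) = -1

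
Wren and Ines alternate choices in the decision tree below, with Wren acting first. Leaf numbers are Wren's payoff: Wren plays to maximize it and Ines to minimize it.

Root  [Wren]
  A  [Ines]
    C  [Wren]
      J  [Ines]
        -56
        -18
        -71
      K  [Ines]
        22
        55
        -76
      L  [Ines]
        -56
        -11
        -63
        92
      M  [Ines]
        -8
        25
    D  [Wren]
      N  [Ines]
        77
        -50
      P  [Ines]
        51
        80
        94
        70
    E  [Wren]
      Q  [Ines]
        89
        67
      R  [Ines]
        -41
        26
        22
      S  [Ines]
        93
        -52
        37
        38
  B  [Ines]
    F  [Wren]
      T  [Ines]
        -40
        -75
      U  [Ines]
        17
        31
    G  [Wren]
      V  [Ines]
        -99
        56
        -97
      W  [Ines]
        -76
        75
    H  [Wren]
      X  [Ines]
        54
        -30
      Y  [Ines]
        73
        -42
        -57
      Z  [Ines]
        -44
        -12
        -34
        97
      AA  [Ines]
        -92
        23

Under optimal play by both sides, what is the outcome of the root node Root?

J (Ines): min(-56, -18, -71) = -71
K (Ines): min(22, 55, -76) = -76
L (Ines): min(-56, -11, -63, 92) = -63
M (Ines): min(-8, 25) = -8
C (Wren): max(-71, -76, -63, -8) = -8
N (Ines): min(77, -50) = -50
P (Ines): min(51, 80, 94, 70) = 51
D (Wren): max(-50, 51) = 51
Q (Ines): min(89, 67) = 67
R (Ines): min(-41, 26, 22) = -41
S (Ines): min(93, -52, 37, 38) = -52
E (Wren): max(67, -41, -52) = 67
A (Ines): min(-8, 51, 67) = -8
T (Ines): min(-40, -75) = -75
U (Ines): min(17, 31) = 17
F (Wren): max(-75, 17) = 17
V (Ines): min(-99, 56, -97) = -99
W (Ines): min(-76, 75) = -76
G (Wren): max(-99, -76) = -76
X (Ines): min(54, -30) = -30
Y (Ines): min(73, -42, -57) = -57
Z (Ines): min(-44, -12, -34, 97) = -44
AA (Ines): min(-92, 23) = -92
H (Wren): max(-30, -57, -44, -92) = -30
B (Ines): min(17, -76, -30) = -76
Root (Wren): max(-8, -76) = -8

-8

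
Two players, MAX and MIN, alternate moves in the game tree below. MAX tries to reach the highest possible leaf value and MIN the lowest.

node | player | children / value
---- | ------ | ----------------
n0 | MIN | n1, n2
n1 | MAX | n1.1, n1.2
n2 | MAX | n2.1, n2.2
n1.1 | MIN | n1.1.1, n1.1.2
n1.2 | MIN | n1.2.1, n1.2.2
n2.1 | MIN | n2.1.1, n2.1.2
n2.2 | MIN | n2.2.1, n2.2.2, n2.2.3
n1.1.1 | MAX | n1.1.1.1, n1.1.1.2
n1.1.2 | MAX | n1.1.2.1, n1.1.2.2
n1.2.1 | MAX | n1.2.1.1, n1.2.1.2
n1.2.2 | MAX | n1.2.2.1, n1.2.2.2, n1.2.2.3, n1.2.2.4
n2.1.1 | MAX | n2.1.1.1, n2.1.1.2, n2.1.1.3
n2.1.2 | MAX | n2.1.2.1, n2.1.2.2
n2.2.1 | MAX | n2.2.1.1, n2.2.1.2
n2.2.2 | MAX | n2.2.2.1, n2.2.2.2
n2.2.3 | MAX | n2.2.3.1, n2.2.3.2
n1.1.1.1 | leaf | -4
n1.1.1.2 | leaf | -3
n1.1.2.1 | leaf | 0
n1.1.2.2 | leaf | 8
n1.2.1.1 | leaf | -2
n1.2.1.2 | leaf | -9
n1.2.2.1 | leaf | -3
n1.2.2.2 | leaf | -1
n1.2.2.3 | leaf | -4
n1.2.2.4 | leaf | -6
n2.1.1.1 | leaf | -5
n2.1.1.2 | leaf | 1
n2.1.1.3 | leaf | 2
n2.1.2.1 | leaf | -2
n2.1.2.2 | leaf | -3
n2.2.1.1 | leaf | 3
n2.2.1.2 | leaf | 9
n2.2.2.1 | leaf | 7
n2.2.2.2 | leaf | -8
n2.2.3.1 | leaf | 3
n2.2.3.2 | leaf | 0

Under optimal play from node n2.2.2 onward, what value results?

n2.2.2 (MAX): max(7, -8) = 7

7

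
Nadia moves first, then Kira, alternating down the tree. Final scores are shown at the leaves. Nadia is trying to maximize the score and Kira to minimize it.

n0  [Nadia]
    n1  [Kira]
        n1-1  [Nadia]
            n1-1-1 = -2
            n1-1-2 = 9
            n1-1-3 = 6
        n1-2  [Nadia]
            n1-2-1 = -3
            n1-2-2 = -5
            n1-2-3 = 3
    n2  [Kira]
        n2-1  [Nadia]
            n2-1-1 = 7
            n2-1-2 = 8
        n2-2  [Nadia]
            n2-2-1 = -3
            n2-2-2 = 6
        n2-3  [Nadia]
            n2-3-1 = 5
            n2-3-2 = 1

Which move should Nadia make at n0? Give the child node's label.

n2

n1-1 (Nadia): max(-2, 9, 6) = 9
n1-2 (Nadia): max(-3, -5, 3) = 3
n1 (Kira): min(9, 3) = 3
n2-1 (Nadia): max(7, 8) = 8
n2-2 (Nadia): max(-3, 6) = 6
n2-3 (Nadia): max(5, 1) = 5
n2 (Kira): min(8, 6, 5) = 5
n0 (Nadia): max(3, 5) = 5
Nadia at n0 wants the highest of {n1=3, n2=5}, so chooses n2.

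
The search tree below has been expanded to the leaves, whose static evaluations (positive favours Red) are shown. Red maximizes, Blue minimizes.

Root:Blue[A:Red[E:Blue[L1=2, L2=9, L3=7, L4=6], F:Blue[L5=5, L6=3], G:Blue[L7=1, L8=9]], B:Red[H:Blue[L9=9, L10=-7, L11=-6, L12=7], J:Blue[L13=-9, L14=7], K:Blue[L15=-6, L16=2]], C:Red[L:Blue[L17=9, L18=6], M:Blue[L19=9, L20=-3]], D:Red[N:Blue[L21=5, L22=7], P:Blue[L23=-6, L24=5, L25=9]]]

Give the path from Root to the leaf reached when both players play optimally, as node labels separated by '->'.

E (Blue): min(2, 9, 7, 6) = 2
F (Blue): min(5, 3) = 3
G (Blue): min(1, 9) = 1
A (Red): max(2, 3, 1) = 3
H (Blue): min(9, -7, -6, 7) = -7
J (Blue): min(-9, 7) = -9
K (Blue): min(-6, 2) = -6
B (Red): max(-7, -9, -6) = -6
L (Blue): min(9, 6) = 6
M (Blue): min(9, -3) = -3
C (Red): max(6, -3) = 6
N (Blue): min(5, 7) = 5
P (Blue): min(-6, 5, 9) = -6
D (Red): max(5, -6) = 5
Root (Blue): min(3, -6, 6, 5) = -6
At Root, Blue picks B (lowest: -6).
At B, Red picks K (highest: -6).
At K, Blue picks L15 (lowest: -6).
Terminal value -6.

Root -> B -> K -> L15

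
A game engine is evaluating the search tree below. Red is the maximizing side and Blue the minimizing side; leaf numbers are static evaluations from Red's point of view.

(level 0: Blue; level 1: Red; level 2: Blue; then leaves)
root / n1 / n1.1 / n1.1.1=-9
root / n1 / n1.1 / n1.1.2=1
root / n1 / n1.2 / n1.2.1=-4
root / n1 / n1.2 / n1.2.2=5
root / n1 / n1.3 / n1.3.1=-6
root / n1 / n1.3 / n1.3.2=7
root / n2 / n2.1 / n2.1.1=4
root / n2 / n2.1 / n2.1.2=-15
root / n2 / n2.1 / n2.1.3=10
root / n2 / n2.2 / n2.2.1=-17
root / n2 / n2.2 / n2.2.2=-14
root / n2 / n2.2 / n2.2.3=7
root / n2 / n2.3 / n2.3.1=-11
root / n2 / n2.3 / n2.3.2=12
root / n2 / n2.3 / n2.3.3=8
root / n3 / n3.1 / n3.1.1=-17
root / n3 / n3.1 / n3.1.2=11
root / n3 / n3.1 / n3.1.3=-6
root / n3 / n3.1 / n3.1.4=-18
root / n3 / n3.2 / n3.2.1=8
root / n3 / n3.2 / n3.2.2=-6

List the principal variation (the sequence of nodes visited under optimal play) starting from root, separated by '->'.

n1.1 (Blue): min(-9, 1) = -9
n1.2 (Blue): min(-4, 5) = -4
n1.3 (Blue): min(-6, 7) = -6
n1 (Red): max(-9, -4, -6) = -4
n2.1 (Blue): min(4, -15, 10) = -15
n2.2 (Blue): min(-17, -14, 7) = -17
n2.3 (Blue): min(-11, 12, 8) = -11
n2 (Red): max(-15, -17, -11) = -11
n3.1 (Blue): min(-17, 11, -6, -18) = -18
n3.2 (Blue): min(8, -6) = -6
n3 (Red): max(-18, -6) = -6
root (Blue): min(-4, -11, -6) = -11
At root, Blue picks n2 (lowest: -11).
At n2, Red picks n2.3 (highest: -11).
At n2.3, Blue picks n2.3.1 (lowest: -11).
Terminal value -11.

root -> n2 -> n2.3 -> n2.3.1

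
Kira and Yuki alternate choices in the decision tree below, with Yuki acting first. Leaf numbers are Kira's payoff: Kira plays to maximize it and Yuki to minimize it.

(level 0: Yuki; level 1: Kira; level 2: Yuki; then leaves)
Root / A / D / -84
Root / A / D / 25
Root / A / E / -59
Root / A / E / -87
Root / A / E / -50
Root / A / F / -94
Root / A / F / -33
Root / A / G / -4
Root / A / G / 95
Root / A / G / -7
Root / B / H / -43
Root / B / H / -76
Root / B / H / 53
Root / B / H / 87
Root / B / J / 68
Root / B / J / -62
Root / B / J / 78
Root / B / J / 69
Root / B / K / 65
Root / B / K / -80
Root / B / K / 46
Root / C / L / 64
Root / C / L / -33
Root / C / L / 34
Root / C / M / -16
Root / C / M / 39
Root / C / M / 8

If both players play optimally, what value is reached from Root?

-62

D (Yuki): min(-84, 25) = -84
E (Yuki): min(-59, -87, -50) = -87
F (Yuki): min(-94, -33) = -94
G (Yuki): min(-4, 95, -7) = -7
A (Kira): max(-84, -87, -94, -7) = -7
H (Yuki): min(-43, -76, 53, 87) = -76
J (Yuki): min(68, -62, 78, 69) = -62
K (Yuki): min(65, -80, 46) = -80
B (Kira): max(-76, -62, -80) = -62
L (Yuki): min(64, -33, 34) = -33
M (Yuki): min(-16, 39, 8) = -16
C (Kira): max(-33, -16) = -16
Root (Yuki): min(-7, -62, -16) = -62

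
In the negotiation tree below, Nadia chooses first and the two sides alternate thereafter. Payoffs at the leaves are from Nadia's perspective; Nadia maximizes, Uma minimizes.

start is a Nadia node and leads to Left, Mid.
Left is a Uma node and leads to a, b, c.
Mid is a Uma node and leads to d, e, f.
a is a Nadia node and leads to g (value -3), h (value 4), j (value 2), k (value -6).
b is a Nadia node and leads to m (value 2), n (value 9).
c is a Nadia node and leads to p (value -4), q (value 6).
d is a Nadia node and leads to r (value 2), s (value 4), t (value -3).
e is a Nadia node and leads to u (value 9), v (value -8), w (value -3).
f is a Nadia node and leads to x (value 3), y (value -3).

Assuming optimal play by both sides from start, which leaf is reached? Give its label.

h

a (Nadia): max(-3, 4, 2, -6) = 4
b (Nadia): max(2, 9) = 9
c (Nadia): max(-4, 6) = 6
Left (Uma): min(4, 9, 6) = 4
d (Nadia): max(2, 4, -3) = 4
e (Nadia): max(9, -8, -3) = 9
f (Nadia): max(3, -3) = 3
Mid (Uma): min(4, 9, 3) = 3
start (Nadia): max(4, 3) = 4
At start, Nadia picks Left (highest: 4).
At Left, Uma picks a (lowest: 4).
At a, Nadia picks h (highest: 4).
Terminal value 4.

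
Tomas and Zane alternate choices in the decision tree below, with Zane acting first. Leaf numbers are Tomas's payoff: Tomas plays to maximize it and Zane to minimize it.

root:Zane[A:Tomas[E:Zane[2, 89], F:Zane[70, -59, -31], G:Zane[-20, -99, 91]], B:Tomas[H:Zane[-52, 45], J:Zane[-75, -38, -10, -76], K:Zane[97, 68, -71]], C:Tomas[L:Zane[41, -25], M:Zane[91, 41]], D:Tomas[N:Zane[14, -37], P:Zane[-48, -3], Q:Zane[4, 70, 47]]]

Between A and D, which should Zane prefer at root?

E (Zane): min(2, 89) = 2
F (Zane): min(70, -59, -31) = -59
G (Zane): min(-20, -99, 91) = -99
A (Tomas): max(2, -59, -99) = 2
N (Zane): min(14, -37) = -37
P (Zane): min(-48, -3) = -48
Q (Zane): min(4, 70, 47) = 4
D (Tomas): max(-37, -48, 4) = 4
Zane prefers the lower value; A=2, D=4. A is better since 2 < 4.

A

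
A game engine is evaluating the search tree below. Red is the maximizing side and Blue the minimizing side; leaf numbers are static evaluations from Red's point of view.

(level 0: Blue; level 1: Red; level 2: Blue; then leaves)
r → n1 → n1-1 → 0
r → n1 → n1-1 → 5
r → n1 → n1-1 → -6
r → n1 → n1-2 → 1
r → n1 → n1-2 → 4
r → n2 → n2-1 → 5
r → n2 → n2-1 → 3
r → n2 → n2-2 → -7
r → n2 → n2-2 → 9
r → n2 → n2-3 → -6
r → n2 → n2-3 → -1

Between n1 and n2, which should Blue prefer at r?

n1

n1-1 (Blue): min(0, 5, -6) = -6
n1-2 (Blue): min(1, 4) = 1
n1 (Red): max(-6, 1) = 1
n2-1 (Blue): min(5, 3) = 3
n2-2 (Blue): min(-7, 9) = -7
n2-3 (Blue): min(-6, -1) = -6
n2 (Red): max(3, -7, -6) = 3
Blue prefers the lower value; n1=1, n2=3. n1 is better since 1 < 3.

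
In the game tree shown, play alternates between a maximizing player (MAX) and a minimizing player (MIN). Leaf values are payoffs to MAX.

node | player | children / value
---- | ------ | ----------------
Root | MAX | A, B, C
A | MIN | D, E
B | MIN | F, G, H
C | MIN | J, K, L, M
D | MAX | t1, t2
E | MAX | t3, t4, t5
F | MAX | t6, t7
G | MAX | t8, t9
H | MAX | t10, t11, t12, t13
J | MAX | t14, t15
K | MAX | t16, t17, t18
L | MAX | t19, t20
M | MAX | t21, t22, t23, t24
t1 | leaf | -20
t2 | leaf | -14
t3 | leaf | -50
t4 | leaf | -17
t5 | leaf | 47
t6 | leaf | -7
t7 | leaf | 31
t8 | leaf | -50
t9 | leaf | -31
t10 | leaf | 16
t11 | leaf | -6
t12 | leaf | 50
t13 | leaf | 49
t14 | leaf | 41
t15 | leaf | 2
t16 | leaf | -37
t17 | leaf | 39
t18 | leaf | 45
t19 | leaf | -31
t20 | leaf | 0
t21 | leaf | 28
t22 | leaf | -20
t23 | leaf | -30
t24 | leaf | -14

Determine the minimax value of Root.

D (MAX): max(-20, -14) = -14
E (MAX): max(-50, -17, 47) = 47
A (MIN): min(-14, 47) = -14
F (MAX): max(-7, 31) = 31
G (MAX): max(-50, -31) = -31
H (MAX): max(16, -6, 50, 49) = 50
B (MIN): min(31, -31, 50) = -31
J (MAX): max(41, 2) = 41
K (MAX): max(-37, 39, 45) = 45
L (MAX): max(-31, 0) = 0
M (MAX): max(28, -20, -30, -14) = 28
C (MIN): min(41, 45, 0, 28) = 0
Root (MAX): max(-14, -31, 0) = 0

0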